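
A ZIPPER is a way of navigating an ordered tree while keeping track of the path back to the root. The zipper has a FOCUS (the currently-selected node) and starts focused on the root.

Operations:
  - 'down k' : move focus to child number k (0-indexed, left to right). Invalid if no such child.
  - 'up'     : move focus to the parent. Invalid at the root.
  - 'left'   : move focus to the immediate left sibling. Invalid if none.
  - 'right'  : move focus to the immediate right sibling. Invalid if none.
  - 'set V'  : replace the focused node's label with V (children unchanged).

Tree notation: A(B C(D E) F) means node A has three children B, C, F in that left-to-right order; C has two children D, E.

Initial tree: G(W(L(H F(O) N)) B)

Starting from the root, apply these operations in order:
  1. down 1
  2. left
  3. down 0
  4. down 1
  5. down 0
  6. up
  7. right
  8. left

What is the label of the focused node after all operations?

Answer: F

Derivation:
Step 1 (down 1): focus=B path=1 depth=1 children=[] left=['W'] right=[] parent=G
Step 2 (left): focus=W path=0 depth=1 children=['L'] left=[] right=['B'] parent=G
Step 3 (down 0): focus=L path=0/0 depth=2 children=['H', 'F', 'N'] left=[] right=[] parent=W
Step 4 (down 1): focus=F path=0/0/1 depth=3 children=['O'] left=['H'] right=['N'] parent=L
Step 5 (down 0): focus=O path=0/0/1/0 depth=4 children=[] left=[] right=[] parent=F
Step 6 (up): focus=F path=0/0/1 depth=3 children=['O'] left=['H'] right=['N'] parent=L
Step 7 (right): focus=N path=0/0/2 depth=3 children=[] left=['H', 'F'] right=[] parent=L
Step 8 (left): focus=F path=0/0/1 depth=3 children=['O'] left=['H'] right=['N'] parent=L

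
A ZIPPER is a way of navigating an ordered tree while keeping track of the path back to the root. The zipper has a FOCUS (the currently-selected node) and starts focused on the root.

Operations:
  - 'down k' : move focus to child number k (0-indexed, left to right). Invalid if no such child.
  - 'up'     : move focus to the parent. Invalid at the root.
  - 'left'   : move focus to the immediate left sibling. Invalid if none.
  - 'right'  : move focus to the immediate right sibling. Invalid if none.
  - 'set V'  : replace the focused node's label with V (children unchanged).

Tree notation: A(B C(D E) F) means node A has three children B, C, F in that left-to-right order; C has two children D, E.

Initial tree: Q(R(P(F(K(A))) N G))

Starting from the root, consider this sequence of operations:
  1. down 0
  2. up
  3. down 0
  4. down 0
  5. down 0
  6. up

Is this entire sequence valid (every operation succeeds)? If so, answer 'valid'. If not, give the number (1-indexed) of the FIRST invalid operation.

Answer: valid

Derivation:
Step 1 (down 0): focus=R path=0 depth=1 children=['P', 'N', 'G'] left=[] right=[] parent=Q
Step 2 (up): focus=Q path=root depth=0 children=['R'] (at root)
Step 3 (down 0): focus=R path=0 depth=1 children=['P', 'N', 'G'] left=[] right=[] parent=Q
Step 4 (down 0): focus=P path=0/0 depth=2 children=['F'] left=[] right=['N', 'G'] parent=R
Step 5 (down 0): focus=F path=0/0/0 depth=3 children=['K'] left=[] right=[] parent=P
Step 6 (up): focus=P path=0/0 depth=2 children=['F'] left=[] right=['N', 'G'] parent=R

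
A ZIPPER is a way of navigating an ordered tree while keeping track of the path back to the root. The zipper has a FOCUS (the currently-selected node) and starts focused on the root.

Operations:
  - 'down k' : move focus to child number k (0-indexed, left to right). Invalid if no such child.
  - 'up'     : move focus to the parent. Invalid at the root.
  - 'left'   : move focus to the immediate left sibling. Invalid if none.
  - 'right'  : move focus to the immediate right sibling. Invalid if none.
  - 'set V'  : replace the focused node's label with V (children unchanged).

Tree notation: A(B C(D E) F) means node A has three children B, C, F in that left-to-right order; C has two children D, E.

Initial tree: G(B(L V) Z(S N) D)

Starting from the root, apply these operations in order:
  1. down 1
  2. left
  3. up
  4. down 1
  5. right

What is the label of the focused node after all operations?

Answer: D

Derivation:
Step 1 (down 1): focus=Z path=1 depth=1 children=['S', 'N'] left=['B'] right=['D'] parent=G
Step 2 (left): focus=B path=0 depth=1 children=['L', 'V'] left=[] right=['Z', 'D'] parent=G
Step 3 (up): focus=G path=root depth=0 children=['B', 'Z', 'D'] (at root)
Step 4 (down 1): focus=Z path=1 depth=1 children=['S', 'N'] left=['B'] right=['D'] parent=G
Step 5 (right): focus=D path=2 depth=1 children=[] left=['B', 'Z'] right=[] parent=G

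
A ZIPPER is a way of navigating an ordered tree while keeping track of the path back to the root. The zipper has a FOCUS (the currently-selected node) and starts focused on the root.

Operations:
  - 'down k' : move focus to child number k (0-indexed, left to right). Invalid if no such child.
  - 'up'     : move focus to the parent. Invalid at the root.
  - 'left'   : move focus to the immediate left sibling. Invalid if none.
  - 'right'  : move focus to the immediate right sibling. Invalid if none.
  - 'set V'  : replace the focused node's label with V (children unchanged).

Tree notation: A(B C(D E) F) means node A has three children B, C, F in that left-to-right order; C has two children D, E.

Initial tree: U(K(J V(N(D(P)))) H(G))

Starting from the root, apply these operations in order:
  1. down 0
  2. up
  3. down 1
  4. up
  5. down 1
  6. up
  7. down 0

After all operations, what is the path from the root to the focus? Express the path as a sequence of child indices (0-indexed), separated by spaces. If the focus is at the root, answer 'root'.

Step 1 (down 0): focus=K path=0 depth=1 children=['J', 'V'] left=[] right=['H'] parent=U
Step 2 (up): focus=U path=root depth=0 children=['K', 'H'] (at root)
Step 3 (down 1): focus=H path=1 depth=1 children=['G'] left=['K'] right=[] parent=U
Step 4 (up): focus=U path=root depth=0 children=['K', 'H'] (at root)
Step 5 (down 1): focus=H path=1 depth=1 children=['G'] left=['K'] right=[] parent=U
Step 6 (up): focus=U path=root depth=0 children=['K', 'H'] (at root)
Step 7 (down 0): focus=K path=0 depth=1 children=['J', 'V'] left=[] right=['H'] parent=U

Answer: 0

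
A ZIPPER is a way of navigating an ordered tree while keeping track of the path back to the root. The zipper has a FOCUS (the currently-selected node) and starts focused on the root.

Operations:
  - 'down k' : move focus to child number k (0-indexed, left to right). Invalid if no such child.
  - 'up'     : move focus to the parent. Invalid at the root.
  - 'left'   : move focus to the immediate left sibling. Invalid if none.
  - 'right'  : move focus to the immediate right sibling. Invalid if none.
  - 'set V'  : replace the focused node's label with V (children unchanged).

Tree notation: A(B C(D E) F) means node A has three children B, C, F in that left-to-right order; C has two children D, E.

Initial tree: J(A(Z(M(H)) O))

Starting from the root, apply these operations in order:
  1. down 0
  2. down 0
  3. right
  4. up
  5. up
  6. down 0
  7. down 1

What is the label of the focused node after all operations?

Answer: O

Derivation:
Step 1 (down 0): focus=A path=0 depth=1 children=['Z', 'O'] left=[] right=[] parent=J
Step 2 (down 0): focus=Z path=0/0 depth=2 children=['M'] left=[] right=['O'] parent=A
Step 3 (right): focus=O path=0/1 depth=2 children=[] left=['Z'] right=[] parent=A
Step 4 (up): focus=A path=0 depth=1 children=['Z', 'O'] left=[] right=[] parent=J
Step 5 (up): focus=J path=root depth=0 children=['A'] (at root)
Step 6 (down 0): focus=A path=0 depth=1 children=['Z', 'O'] left=[] right=[] parent=J
Step 7 (down 1): focus=O path=0/1 depth=2 children=[] left=['Z'] right=[] parent=A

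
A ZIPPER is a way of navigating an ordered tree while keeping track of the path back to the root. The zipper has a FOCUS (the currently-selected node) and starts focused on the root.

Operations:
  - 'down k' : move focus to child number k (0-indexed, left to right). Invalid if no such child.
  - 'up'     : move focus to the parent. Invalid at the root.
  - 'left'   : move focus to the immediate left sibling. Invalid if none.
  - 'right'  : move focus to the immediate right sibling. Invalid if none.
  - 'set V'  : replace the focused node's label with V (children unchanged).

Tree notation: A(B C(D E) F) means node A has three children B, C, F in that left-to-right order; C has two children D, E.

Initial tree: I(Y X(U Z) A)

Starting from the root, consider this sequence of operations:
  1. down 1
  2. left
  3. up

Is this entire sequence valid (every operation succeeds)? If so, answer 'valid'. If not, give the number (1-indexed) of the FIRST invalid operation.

Answer: valid

Derivation:
Step 1 (down 1): focus=X path=1 depth=1 children=['U', 'Z'] left=['Y'] right=['A'] parent=I
Step 2 (left): focus=Y path=0 depth=1 children=[] left=[] right=['X', 'A'] parent=I
Step 3 (up): focus=I path=root depth=0 children=['Y', 'X', 'A'] (at root)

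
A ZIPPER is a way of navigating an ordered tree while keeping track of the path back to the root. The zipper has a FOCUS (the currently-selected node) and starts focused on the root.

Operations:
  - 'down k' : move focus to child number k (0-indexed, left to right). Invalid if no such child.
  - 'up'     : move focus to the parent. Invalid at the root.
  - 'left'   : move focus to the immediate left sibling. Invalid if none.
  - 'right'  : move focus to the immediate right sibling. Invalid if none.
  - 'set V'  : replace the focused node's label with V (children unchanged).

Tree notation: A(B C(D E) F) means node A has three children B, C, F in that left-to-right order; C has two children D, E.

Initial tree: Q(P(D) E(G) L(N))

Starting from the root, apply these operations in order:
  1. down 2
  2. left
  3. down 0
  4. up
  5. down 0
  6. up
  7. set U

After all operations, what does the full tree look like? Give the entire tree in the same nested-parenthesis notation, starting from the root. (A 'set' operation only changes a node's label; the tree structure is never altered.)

Step 1 (down 2): focus=L path=2 depth=1 children=['N'] left=['P', 'E'] right=[] parent=Q
Step 2 (left): focus=E path=1 depth=1 children=['G'] left=['P'] right=['L'] parent=Q
Step 3 (down 0): focus=G path=1/0 depth=2 children=[] left=[] right=[] parent=E
Step 4 (up): focus=E path=1 depth=1 children=['G'] left=['P'] right=['L'] parent=Q
Step 5 (down 0): focus=G path=1/0 depth=2 children=[] left=[] right=[] parent=E
Step 6 (up): focus=E path=1 depth=1 children=['G'] left=['P'] right=['L'] parent=Q
Step 7 (set U): focus=U path=1 depth=1 children=['G'] left=['P'] right=['L'] parent=Q

Answer: Q(P(D) U(G) L(N))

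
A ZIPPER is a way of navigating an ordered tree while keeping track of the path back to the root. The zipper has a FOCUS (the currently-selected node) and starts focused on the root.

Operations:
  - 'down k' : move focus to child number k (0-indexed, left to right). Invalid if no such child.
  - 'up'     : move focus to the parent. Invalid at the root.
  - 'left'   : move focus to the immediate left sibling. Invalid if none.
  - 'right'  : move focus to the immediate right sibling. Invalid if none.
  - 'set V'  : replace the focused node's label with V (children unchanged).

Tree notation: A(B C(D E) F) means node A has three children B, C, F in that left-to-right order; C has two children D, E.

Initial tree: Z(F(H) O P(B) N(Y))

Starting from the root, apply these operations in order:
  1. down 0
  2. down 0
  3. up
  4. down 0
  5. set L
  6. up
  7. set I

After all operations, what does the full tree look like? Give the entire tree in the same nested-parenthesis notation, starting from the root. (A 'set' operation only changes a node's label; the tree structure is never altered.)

Answer: Z(I(L) O P(B) N(Y))

Derivation:
Step 1 (down 0): focus=F path=0 depth=1 children=['H'] left=[] right=['O', 'P', 'N'] parent=Z
Step 2 (down 0): focus=H path=0/0 depth=2 children=[] left=[] right=[] parent=F
Step 3 (up): focus=F path=0 depth=1 children=['H'] left=[] right=['O', 'P', 'N'] parent=Z
Step 4 (down 0): focus=H path=0/0 depth=2 children=[] left=[] right=[] parent=F
Step 5 (set L): focus=L path=0/0 depth=2 children=[] left=[] right=[] parent=F
Step 6 (up): focus=F path=0 depth=1 children=['L'] left=[] right=['O', 'P', 'N'] parent=Z
Step 7 (set I): focus=I path=0 depth=1 children=['L'] left=[] right=['O', 'P', 'N'] parent=Z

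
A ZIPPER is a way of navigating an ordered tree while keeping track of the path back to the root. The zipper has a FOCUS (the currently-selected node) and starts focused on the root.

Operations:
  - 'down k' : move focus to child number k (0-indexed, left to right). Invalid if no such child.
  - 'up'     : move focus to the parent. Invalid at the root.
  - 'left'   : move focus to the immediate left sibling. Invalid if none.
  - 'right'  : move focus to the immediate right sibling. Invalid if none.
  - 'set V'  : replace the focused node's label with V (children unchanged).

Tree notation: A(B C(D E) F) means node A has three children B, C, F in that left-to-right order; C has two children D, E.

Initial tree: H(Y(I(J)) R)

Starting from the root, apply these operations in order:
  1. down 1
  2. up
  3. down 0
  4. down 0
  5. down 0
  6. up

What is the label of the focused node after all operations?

Answer: I

Derivation:
Step 1 (down 1): focus=R path=1 depth=1 children=[] left=['Y'] right=[] parent=H
Step 2 (up): focus=H path=root depth=0 children=['Y', 'R'] (at root)
Step 3 (down 0): focus=Y path=0 depth=1 children=['I'] left=[] right=['R'] parent=H
Step 4 (down 0): focus=I path=0/0 depth=2 children=['J'] left=[] right=[] parent=Y
Step 5 (down 0): focus=J path=0/0/0 depth=3 children=[] left=[] right=[] parent=I
Step 6 (up): focus=I path=0/0 depth=2 children=['J'] left=[] right=[] parent=Y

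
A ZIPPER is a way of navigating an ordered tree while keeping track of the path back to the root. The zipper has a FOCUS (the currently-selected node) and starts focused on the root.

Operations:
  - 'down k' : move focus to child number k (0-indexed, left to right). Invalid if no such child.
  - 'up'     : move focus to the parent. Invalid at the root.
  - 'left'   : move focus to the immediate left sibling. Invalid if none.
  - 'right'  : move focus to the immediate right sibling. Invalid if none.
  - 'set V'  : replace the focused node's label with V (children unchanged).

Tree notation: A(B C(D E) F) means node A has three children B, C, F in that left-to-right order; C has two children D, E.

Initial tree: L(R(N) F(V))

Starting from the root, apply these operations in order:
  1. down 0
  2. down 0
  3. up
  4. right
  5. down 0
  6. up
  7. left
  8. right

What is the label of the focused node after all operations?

Answer: F

Derivation:
Step 1 (down 0): focus=R path=0 depth=1 children=['N'] left=[] right=['F'] parent=L
Step 2 (down 0): focus=N path=0/0 depth=2 children=[] left=[] right=[] parent=R
Step 3 (up): focus=R path=0 depth=1 children=['N'] left=[] right=['F'] parent=L
Step 4 (right): focus=F path=1 depth=1 children=['V'] left=['R'] right=[] parent=L
Step 5 (down 0): focus=V path=1/0 depth=2 children=[] left=[] right=[] parent=F
Step 6 (up): focus=F path=1 depth=1 children=['V'] left=['R'] right=[] parent=L
Step 7 (left): focus=R path=0 depth=1 children=['N'] left=[] right=['F'] parent=L
Step 8 (right): focus=F path=1 depth=1 children=['V'] left=['R'] right=[] parent=L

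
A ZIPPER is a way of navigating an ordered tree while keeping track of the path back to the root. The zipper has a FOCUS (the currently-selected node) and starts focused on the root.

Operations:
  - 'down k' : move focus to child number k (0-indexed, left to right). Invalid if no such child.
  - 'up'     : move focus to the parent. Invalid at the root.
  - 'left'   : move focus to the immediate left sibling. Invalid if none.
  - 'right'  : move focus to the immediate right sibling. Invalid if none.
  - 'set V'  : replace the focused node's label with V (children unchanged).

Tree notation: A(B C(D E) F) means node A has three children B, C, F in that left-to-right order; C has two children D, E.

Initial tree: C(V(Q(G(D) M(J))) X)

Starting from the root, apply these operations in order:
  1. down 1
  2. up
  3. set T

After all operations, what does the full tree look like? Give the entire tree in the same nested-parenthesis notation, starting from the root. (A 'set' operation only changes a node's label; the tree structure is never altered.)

Step 1 (down 1): focus=X path=1 depth=1 children=[] left=['V'] right=[] parent=C
Step 2 (up): focus=C path=root depth=0 children=['V', 'X'] (at root)
Step 3 (set T): focus=T path=root depth=0 children=['V', 'X'] (at root)

Answer: T(V(Q(G(D) M(J))) X)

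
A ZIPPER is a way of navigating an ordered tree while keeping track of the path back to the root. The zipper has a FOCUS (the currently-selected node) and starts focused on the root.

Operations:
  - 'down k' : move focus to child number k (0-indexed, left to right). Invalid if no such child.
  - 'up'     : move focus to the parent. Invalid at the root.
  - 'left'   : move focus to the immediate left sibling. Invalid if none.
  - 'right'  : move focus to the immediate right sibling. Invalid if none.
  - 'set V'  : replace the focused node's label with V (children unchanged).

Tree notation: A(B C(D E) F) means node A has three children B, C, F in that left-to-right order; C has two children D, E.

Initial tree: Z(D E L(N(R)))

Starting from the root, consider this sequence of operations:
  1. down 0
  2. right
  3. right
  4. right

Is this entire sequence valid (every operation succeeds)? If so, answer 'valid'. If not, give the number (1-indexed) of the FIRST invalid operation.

Answer: 4

Derivation:
Step 1 (down 0): focus=D path=0 depth=1 children=[] left=[] right=['E', 'L'] parent=Z
Step 2 (right): focus=E path=1 depth=1 children=[] left=['D'] right=['L'] parent=Z
Step 3 (right): focus=L path=2 depth=1 children=['N'] left=['D', 'E'] right=[] parent=Z
Step 4 (right): INVALID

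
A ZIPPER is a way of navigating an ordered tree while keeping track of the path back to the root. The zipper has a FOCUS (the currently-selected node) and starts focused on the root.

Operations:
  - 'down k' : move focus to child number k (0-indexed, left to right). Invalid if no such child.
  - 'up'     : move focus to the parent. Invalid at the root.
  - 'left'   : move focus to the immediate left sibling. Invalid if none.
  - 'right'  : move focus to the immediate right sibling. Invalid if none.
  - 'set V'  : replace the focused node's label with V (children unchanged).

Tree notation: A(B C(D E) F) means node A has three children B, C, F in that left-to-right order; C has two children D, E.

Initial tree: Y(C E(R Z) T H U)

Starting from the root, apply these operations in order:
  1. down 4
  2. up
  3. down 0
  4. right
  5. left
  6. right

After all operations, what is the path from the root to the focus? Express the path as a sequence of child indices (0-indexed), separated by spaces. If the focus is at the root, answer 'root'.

Step 1 (down 4): focus=U path=4 depth=1 children=[] left=['C', 'E', 'T', 'H'] right=[] parent=Y
Step 2 (up): focus=Y path=root depth=0 children=['C', 'E', 'T', 'H', 'U'] (at root)
Step 3 (down 0): focus=C path=0 depth=1 children=[] left=[] right=['E', 'T', 'H', 'U'] parent=Y
Step 4 (right): focus=E path=1 depth=1 children=['R', 'Z'] left=['C'] right=['T', 'H', 'U'] parent=Y
Step 5 (left): focus=C path=0 depth=1 children=[] left=[] right=['E', 'T', 'H', 'U'] parent=Y
Step 6 (right): focus=E path=1 depth=1 children=['R', 'Z'] left=['C'] right=['T', 'H', 'U'] parent=Y

Answer: 1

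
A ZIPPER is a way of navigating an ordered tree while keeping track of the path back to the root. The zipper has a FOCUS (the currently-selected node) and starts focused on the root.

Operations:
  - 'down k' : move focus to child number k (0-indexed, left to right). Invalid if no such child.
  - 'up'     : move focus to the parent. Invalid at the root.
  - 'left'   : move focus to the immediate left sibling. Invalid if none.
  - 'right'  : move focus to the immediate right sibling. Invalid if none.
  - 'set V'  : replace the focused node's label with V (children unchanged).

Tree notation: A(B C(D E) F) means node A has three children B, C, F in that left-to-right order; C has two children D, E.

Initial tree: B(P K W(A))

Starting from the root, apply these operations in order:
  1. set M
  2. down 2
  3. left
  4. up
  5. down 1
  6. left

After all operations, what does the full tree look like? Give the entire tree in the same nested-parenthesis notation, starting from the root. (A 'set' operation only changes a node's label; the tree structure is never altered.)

Answer: M(P K W(A))

Derivation:
Step 1 (set M): focus=M path=root depth=0 children=['P', 'K', 'W'] (at root)
Step 2 (down 2): focus=W path=2 depth=1 children=['A'] left=['P', 'K'] right=[] parent=M
Step 3 (left): focus=K path=1 depth=1 children=[] left=['P'] right=['W'] parent=M
Step 4 (up): focus=M path=root depth=0 children=['P', 'K', 'W'] (at root)
Step 5 (down 1): focus=K path=1 depth=1 children=[] left=['P'] right=['W'] parent=M
Step 6 (left): focus=P path=0 depth=1 children=[] left=[] right=['K', 'W'] parent=M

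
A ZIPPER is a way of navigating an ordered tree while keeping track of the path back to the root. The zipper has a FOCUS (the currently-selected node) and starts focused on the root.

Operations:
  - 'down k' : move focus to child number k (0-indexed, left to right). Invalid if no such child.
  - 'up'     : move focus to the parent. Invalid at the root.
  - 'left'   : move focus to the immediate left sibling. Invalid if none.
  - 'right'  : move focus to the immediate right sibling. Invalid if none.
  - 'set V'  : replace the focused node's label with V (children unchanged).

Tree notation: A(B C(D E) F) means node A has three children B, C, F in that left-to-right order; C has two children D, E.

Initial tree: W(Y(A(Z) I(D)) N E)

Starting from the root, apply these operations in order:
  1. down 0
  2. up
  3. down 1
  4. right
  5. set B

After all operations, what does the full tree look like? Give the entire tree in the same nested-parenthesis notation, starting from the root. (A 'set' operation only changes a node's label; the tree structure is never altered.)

Step 1 (down 0): focus=Y path=0 depth=1 children=['A', 'I'] left=[] right=['N', 'E'] parent=W
Step 2 (up): focus=W path=root depth=0 children=['Y', 'N', 'E'] (at root)
Step 3 (down 1): focus=N path=1 depth=1 children=[] left=['Y'] right=['E'] parent=W
Step 4 (right): focus=E path=2 depth=1 children=[] left=['Y', 'N'] right=[] parent=W
Step 5 (set B): focus=B path=2 depth=1 children=[] left=['Y', 'N'] right=[] parent=W

Answer: W(Y(A(Z) I(D)) N B)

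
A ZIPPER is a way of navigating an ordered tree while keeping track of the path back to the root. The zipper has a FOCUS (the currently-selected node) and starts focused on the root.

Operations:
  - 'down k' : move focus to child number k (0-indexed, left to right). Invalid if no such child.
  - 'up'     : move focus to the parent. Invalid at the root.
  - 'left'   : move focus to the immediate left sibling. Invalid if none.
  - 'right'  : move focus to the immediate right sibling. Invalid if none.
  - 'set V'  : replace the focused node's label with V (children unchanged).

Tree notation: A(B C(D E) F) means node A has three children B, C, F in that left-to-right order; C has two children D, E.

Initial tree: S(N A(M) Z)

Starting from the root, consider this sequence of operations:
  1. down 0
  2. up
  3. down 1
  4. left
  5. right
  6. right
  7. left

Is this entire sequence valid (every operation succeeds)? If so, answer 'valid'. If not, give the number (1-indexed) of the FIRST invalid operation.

Answer: valid

Derivation:
Step 1 (down 0): focus=N path=0 depth=1 children=[] left=[] right=['A', 'Z'] parent=S
Step 2 (up): focus=S path=root depth=0 children=['N', 'A', 'Z'] (at root)
Step 3 (down 1): focus=A path=1 depth=1 children=['M'] left=['N'] right=['Z'] parent=S
Step 4 (left): focus=N path=0 depth=1 children=[] left=[] right=['A', 'Z'] parent=S
Step 5 (right): focus=A path=1 depth=1 children=['M'] left=['N'] right=['Z'] parent=S
Step 6 (right): focus=Z path=2 depth=1 children=[] left=['N', 'A'] right=[] parent=S
Step 7 (left): focus=A path=1 depth=1 children=['M'] left=['N'] right=['Z'] parent=S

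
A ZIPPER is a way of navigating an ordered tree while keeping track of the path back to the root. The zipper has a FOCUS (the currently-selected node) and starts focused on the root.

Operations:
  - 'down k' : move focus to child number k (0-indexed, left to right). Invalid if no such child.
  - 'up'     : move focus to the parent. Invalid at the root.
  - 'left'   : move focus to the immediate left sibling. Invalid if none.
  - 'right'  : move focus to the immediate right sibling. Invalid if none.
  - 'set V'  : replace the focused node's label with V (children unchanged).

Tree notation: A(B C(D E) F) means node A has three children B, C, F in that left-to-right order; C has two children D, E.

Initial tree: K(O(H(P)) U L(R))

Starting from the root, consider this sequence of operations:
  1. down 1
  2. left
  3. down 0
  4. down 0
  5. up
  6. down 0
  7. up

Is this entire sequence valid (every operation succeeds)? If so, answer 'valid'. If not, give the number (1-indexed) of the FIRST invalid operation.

Step 1 (down 1): focus=U path=1 depth=1 children=[] left=['O'] right=['L'] parent=K
Step 2 (left): focus=O path=0 depth=1 children=['H'] left=[] right=['U', 'L'] parent=K
Step 3 (down 0): focus=H path=0/0 depth=2 children=['P'] left=[] right=[] parent=O
Step 4 (down 0): focus=P path=0/0/0 depth=3 children=[] left=[] right=[] parent=H
Step 5 (up): focus=H path=0/0 depth=2 children=['P'] left=[] right=[] parent=O
Step 6 (down 0): focus=P path=0/0/0 depth=3 children=[] left=[] right=[] parent=H
Step 7 (up): focus=H path=0/0 depth=2 children=['P'] left=[] right=[] parent=O

Answer: valid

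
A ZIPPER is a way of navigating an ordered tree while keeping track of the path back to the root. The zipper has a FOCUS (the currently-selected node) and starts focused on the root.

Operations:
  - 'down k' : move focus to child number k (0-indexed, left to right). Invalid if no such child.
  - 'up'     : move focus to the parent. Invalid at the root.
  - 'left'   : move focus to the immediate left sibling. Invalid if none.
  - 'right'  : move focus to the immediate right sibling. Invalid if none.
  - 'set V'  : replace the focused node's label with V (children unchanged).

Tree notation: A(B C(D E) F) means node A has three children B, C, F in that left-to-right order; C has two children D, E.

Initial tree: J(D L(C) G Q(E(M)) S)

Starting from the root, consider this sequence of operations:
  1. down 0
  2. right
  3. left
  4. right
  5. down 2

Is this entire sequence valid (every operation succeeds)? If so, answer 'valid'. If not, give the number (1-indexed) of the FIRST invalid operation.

Answer: 5

Derivation:
Step 1 (down 0): focus=D path=0 depth=1 children=[] left=[] right=['L', 'G', 'Q', 'S'] parent=J
Step 2 (right): focus=L path=1 depth=1 children=['C'] left=['D'] right=['G', 'Q', 'S'] parent=J
Step 3 (left): focus=D path=0 depth=1 children=[] left=[] right=['L', 'G', 'Q', 'S'] parent=J
Step 4 (right): focus=L path=1 depth=1 children=['C'] left=['D'] right=['G', 'Q', 'S'] parent=J
Step 5 (down 2): INVALID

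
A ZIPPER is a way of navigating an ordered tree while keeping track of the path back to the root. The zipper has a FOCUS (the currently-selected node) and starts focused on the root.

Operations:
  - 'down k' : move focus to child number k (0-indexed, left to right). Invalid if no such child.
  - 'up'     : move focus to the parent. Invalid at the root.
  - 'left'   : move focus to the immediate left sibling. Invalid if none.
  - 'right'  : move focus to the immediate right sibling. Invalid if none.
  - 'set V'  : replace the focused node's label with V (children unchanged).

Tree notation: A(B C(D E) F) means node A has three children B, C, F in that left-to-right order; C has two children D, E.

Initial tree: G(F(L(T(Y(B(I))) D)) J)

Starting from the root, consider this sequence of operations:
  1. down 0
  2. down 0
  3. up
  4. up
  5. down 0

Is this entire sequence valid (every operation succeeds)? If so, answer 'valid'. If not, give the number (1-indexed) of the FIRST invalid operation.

Step 1 (down 0): focus=F path=0 depth=1 children=['L'] left=[] right=['J'] parent=G
Step 2 (down 0): focus=L path=0/0 depth=2 children=['T', 'D'] left=[] right=[] parent=F
Step 3 (up): focus=F path=0 depth=1 children=['L'] left=[] right=['J'] parent=G
Step 4 (up): focus=G path=root depth=0 children=['F', 'J'] (at root)
Step 5 (down 0): focus=F path=0 depth=1 children=['L'] left=[] right=['J'] parent=G

Answer: valid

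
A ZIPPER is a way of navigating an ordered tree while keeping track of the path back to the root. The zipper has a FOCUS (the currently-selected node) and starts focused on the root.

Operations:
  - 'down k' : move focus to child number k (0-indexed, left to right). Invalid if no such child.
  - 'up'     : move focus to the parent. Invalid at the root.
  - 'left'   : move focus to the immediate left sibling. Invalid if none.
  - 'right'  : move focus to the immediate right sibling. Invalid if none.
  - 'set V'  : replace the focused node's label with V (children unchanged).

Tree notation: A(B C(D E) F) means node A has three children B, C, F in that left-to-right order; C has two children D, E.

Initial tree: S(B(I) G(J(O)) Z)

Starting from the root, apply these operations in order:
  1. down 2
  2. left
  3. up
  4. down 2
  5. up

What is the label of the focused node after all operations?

Step 1 (down 2): focus=Z path=2 depth=1 children=[] left=['B', 'G'] right=[] parent=S
Step 2 (left): focus=G path=1 depth=1 children=['J'] left=['B'] right=['Z'] parent=S
Step 3 (up): focus=S path=root depth=0 children=['B', 'G', 'Z'] (at root)
Step 4 (down 2): focus=Z path=2 depth=1 children=[] left=['B', 'G'] right=[] parent=S
Step 5 (up): focus=S path=root depth=0 children=['B', 'G', 'Z'] (at root)

Answer: S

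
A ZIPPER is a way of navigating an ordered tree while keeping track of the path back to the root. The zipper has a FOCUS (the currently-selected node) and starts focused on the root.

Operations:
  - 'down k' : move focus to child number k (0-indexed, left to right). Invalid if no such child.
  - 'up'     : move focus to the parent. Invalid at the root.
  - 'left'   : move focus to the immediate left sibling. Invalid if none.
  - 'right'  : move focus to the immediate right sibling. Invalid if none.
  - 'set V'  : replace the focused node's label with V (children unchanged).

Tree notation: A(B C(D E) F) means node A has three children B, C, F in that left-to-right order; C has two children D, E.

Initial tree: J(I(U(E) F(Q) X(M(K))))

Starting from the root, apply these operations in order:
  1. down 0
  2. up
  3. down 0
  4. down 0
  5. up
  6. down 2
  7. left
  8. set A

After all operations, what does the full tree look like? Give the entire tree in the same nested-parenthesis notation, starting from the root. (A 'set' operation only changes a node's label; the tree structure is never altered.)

Step 1 (down 0): focus=I path=0 depth=1 children=['U', 'F', 'X'] left=[] right=[] parent=J
Step 2 (up): focus=J path=root depth=0 children=['I'] (at root)
Step 3 (down 0): focus=I path=0 depth=1 children=['U', 'F', 'X'] left=[] right=[] parent=J
Step 4 (down 0): focus=U path=0/0 depth=2 children=['E'] left=[] right=['F', 'X'] parent=I
Step 5 (up): focus=I path=0 depth=1 children=['U', 'F', 'X'] left=[] right=[] parent=J
Step 6 (down 2): focus=X path=0/2 depth=2 children=['M'] left=['U', 'F'] right=[] parent=I
Step 7 (left): focus=F path=0/1 depth=2 children=['Q'] left=['U'] right=['X'] parent=I
Step 8 (set A): focus=A path=0/1 depth=2 children=['Q'] left=['U'] right=['X'] parent=I

Answer: J(I(U(E) A(Q) X(M(K))))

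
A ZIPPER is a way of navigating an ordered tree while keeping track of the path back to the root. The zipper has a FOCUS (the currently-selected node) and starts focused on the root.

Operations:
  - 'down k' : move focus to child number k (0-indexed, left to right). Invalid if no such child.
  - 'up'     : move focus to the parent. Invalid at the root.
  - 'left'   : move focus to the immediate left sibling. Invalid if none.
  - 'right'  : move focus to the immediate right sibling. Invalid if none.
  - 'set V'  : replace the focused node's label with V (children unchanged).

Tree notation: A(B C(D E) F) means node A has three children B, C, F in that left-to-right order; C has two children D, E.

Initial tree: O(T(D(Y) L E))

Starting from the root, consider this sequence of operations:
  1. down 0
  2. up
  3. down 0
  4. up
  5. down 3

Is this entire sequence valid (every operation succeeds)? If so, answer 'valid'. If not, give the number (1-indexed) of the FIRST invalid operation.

Step 1 (down 0): focus=T path=0 depth=1 children=['D', 'L', 'E'] left=[] right=[] parent=O
Step 2 (up): focus=O path=root depth=0 children=['T'] (at root)
Step 3 (down 0): focus=T path=0 depth=1 children=['D', 'L', 'E'] left=[] right=[] parent=O
Step 4 (up): focus=O path=root depth=0 children=['T'] (at root)
Step 5 (down 3): INVALID

Answer: 5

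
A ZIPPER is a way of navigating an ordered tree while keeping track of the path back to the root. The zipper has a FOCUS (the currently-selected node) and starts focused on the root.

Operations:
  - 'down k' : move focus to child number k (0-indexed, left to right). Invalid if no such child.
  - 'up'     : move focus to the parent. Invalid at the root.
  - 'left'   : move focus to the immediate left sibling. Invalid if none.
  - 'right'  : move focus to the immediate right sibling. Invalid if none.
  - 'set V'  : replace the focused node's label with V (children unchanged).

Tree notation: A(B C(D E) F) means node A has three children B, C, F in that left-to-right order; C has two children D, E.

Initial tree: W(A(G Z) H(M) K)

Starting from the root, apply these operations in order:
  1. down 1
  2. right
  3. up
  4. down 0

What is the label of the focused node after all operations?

Answer: A

Derivation:
Step 1 (down 1): focus=H path=1 depth=1 children=['M'] left=['A'] right=['K'] parent=W
Step 2 (right): focus=K path=2 depth=1 children=[] left=['A', 'H'] right=[] parent=W
Step 3 (up): focus=W path=root depth=0 children=['A', 'H', 'K'] (at root)
Step 4 (down 0): focus=A path=0 depth=1 children=['G', 'Z'] left=[] right=['H', 'K'] parent=W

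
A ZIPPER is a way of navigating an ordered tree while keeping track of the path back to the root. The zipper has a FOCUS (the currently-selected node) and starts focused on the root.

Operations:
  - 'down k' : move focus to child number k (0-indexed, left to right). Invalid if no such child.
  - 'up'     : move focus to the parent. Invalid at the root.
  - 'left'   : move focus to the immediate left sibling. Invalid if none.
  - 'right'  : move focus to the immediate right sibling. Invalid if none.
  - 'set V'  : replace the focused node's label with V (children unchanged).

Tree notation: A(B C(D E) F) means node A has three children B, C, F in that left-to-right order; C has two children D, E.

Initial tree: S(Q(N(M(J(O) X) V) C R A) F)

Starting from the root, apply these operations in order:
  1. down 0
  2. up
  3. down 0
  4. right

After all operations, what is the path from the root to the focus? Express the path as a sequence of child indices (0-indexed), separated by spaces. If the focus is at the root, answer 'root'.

Answer: 1

Derivation:
Step 1 (down 0): focus=Q path=0 depth=1 children=['N', 'C', 'R', 'A'] left=[] right=['F'] parent=S
Step 2 (up): focus=S path=root depth=0 children=['Q', 'F'] (at root)
Step 3 (down 0): focus=Q path=0 depth=1 children=['N', 'C', 'R', 'A'] left=[] right=['F'] parent=S
Step 4 (right): focus=F path=1 depth=1 children=[] left=['Q'] right=[] parent=S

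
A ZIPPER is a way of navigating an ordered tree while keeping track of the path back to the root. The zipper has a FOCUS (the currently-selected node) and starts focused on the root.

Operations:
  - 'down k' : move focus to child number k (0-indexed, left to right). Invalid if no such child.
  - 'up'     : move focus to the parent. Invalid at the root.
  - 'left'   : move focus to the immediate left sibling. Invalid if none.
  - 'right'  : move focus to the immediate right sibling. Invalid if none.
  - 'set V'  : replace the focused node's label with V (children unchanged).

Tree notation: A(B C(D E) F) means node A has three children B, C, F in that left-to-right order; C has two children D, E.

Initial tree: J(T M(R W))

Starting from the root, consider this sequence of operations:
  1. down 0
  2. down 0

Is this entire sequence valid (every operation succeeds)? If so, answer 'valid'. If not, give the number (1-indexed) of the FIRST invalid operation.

Step 1 (down 0): focus=T path=0 depth=1 children=[] left=[] right=['M'] parent=J
Step 2 (down 0): INVALID

Answer: 2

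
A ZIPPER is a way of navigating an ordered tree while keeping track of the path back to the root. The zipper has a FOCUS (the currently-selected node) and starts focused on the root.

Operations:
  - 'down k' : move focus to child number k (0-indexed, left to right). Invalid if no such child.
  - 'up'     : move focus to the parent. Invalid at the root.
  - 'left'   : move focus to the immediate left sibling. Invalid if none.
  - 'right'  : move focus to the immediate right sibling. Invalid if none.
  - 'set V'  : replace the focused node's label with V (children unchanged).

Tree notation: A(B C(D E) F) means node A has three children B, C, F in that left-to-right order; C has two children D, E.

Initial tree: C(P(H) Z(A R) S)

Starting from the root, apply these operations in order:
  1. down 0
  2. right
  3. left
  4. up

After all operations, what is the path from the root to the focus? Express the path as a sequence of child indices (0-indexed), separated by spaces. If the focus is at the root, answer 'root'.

Answer: root

Derivation:
Step 1 (down 0): focus=P path=0 depth=1 children=['H'] left=[] right=['Z', 'S'] parent=C
Step 2 (right): focus=Z path=1 depth=1 children=['A', 'R'] left=['P'] right=['S'] parent=C
Step 3 (left): focus=P path=0 depth=1 children=['H'] left=[] right=['Z', 'S'] parent=C
Step 4 (up): focus=C path=root depth=0 children=['P', 'Z', 'S'] (at root)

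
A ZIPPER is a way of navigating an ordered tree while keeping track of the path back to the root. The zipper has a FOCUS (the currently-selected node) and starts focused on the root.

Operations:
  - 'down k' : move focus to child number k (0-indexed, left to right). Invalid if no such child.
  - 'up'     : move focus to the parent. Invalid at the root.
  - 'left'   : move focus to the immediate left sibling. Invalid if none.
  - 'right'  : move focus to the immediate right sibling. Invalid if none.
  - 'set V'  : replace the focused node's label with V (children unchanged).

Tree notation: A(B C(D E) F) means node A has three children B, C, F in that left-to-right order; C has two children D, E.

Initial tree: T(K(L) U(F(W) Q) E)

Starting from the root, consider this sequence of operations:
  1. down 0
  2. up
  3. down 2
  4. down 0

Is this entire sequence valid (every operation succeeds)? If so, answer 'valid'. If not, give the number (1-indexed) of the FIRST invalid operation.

Answer: 4

Derivation:
Step 1 (down 0): focus=K path=0 depth=1 children=['L'] left=[] right=['U', 'E'] parent=T
Step 2 (up): focus=T path=root depth=0 children=['K', 'U', 'E'] (at root)
Step 3 (down 2): focus=E path=2 depth=1 children=[] left=['K', 'U'] right=[] parent=T
Step 4 (down 0): INVALID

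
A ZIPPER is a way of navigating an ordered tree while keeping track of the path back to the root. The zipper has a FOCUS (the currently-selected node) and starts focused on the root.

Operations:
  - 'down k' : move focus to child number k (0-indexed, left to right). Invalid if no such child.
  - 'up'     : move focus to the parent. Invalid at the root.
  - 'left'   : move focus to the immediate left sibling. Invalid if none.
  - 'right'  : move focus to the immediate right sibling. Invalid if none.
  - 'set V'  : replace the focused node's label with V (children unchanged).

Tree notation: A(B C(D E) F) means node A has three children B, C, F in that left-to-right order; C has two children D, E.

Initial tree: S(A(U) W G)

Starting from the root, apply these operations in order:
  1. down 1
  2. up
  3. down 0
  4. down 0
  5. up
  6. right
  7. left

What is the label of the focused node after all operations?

Step 1 (down 1): focus=W path=1 depth=1 children=[] left=['A'] right=['G'] parent=S
Step 2 (up): focus=S path=root depth=0 children=['A', 'W', 'G'] (at root)
Step 3 (down 0): focus=A path=0 depth=1 children=['U'] left=[] right=['W', 'G'] parent=S
Step 4 (down 0): focus=U path=0/0 depth=2 children=[] left=[] right=[] parent=A
Step 5 (up): focus=A path=0 depth=1 children=['U'] left=[] right=['W', 'G'] parent=S
Step 6 (right): focus=W path=1 depth=1 children=[] left=['A'] right=['G'] parent=S
Step 7 (left): focus=A path=0 depth=1 children=['U'] left=[] right=['W', 'G'] parent=S

Answer: A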